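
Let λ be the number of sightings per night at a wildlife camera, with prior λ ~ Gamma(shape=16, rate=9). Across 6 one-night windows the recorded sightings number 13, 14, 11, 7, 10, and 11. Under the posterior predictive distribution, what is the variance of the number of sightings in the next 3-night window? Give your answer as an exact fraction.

492/25

Total count: 13 + 14 + 11 + 7 + 10 + 11 = 66.
Total exposure: 6 nights.
Posterior: α' = 16 + 66 = 82, β' = 9 + 6 = 15.
The posterior predictive for a window of length T is Negative Binomial with variance T·α'·(β'+T)/β'² = 3·82·18/225 = 492/25.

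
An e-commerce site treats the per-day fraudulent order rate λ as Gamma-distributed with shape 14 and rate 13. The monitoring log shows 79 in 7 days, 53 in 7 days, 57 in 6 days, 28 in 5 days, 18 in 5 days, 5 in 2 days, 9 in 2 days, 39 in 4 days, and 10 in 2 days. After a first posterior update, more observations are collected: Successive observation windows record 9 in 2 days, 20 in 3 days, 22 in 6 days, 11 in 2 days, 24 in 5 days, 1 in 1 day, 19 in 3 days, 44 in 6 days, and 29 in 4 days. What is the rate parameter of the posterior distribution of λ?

85

Total count: 79 + 53 + 57 + 28 + 18 + 5 + 9 + 39 + 10 = 298.
Total exposure: 7 + 7 + 6 + 5 + 5 + 2 + 2 + 4 + 2 = 40 days.
After the first batch: Gamma(14 + 298, 13 + 40) = Gamma(312, 53).
Total count: 9 + 20 + 22 + 11 + 24 + 1 + 19 + 44 + 29 = 179.
Total exposure: 2 + 3 + 6 + 2 + 5 + 1 + 3 + 6 + 4 = 32 days.
After the second batch: Gamma(312 + 179, 53 + 32) = Gamma(491, 85).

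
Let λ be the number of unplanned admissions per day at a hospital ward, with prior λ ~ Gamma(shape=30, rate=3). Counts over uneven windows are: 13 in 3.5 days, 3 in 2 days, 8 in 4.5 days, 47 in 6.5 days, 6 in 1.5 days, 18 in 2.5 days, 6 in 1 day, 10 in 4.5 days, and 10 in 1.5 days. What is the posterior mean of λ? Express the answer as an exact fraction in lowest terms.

302/61

Total count: 13 + 3 + 8 + 47 + 6 + 18 + 6 + 10 + 10 = 121.
Total exposure: 3.5 + 2 + 4.5 + 6.5 + 1.5 + 2.5 + 1 + 4.5 + 1.5 = 27.5 days.
The Gamma prior is conjugate for the Poisson rate, so λ | data ~ Gamma(30+121, 3+27.5) = Gamma(151, 61/2).
Posterior mean = α'/β' = 151/(61/2) = 302/61.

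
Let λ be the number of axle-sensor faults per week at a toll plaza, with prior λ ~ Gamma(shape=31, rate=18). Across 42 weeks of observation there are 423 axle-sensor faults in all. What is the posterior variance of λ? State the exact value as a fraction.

Total count 423 over total exposure 42 weeks.
By Gamma–Poisson conjugacy, the posterior is Gamma(α + Σx, β + Σt) = Gamma(31 + 423, 18 + 42) = Gamma(454, 60).
Posterior variance = α'/β'² = 454/3600 = 227/1800.

227/1800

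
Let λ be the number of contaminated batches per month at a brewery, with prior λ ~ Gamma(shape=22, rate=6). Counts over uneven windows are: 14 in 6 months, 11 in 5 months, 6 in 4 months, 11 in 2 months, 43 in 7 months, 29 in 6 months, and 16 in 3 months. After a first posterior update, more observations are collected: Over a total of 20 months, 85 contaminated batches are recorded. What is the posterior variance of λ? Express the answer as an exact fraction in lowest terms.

Total count: 14 + 11 + 6 + 11 + 43 + 29 + 16 = 130.
Total exposure: 6 + 5 + 4 + 2 + 7 + 6 + 3 = 33 months.
After the first batch: Gamma(22 + 130, 6 + 33) = Gamma(152, 39).
Total count 85 over total exposure 20 months.
After the second batch: Gamma(152 + 85, 39 + 20) = Gamma(237, 59).
Posterior variance = α'/β'² = 237/3481.

237/3481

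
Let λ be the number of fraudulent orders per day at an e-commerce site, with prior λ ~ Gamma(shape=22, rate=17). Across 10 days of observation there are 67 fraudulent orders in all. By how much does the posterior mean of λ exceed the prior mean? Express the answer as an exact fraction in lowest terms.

Total count 67 over total exposure 10 days.
Conjugate update: add total count to the shape and total exposure to the rate, giving Gamma(89, 27).
Posterior mean = 89/27 = 89/27; prior mean = 22/17 = 22/17. Difference = 89/27 − 22/17 = 919/459.

919/459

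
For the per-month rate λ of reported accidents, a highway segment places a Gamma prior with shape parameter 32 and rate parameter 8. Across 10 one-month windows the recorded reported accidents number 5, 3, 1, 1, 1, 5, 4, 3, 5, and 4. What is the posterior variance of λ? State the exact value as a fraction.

Total count: 5 + 3 + 1 + 1 + 1 + 5 + 4 + 3 + 5 + 4 = 32.
Total exposure: 10 months.
Posterior: α' = 32 + 32 = 64, β' = 8 + 10 = 18.
Posterior variance = α'/β'² = 64/324 = 16/81.

16/81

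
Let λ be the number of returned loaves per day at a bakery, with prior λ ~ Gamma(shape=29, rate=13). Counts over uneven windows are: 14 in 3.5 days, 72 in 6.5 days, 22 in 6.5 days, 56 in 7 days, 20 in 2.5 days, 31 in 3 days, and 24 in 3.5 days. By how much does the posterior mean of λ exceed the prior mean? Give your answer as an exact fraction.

333/91

Total count: 14 + 72 + 22 + 56 + 20 + 31 + 24 = 239.
Total exposure: 3.5 + 6.5 + 6.5 + 7 + 2.5 + 3 + 3.5 = 32.5 days.
Gamma(α, β) with Poisson data over total exposure Σt gives posterior Gamma(α+Σx, β+Σt) = Gamma(268, 91/2).
Posterior mean = 268/(91/2) = 536/91; prior mean = 29/13 = 29/13. Difference = 536/91 − 29/13 = 333/91.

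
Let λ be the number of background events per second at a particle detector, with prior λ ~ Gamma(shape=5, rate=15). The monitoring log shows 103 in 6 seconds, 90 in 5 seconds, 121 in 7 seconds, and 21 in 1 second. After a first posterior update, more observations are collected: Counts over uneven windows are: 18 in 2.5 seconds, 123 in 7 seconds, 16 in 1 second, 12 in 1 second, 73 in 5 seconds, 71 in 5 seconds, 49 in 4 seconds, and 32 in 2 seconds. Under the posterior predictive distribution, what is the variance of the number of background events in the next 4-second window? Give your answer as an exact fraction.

769232/15129

Total count: 103 + 90 + 121 + 21 = 335.
Total exposure: 6 + 5 + 7 + 1 = 19 seconds.
After the first batch: Gamma(5 + 335, 15 + 19) = Gamma(340, 34).
Total count: 18 + 123 + 16 + 12 + 73 + 71 + 49 + 32 = 394.
Total exposure: 2.5 + 7 + 1 + 1 + 5 + 5 + 4 + 2 = 27.5 seconds.
After the second batch: Gamma(340 + 394, 34 + 27.5) = Gamma(734, 123/2).
The posterior predictive for a window of length T is Negative Binomial with variance T·α'·(β'+T)/β'² = 4·734·(131/2)/(15129/4) = 769232/15129.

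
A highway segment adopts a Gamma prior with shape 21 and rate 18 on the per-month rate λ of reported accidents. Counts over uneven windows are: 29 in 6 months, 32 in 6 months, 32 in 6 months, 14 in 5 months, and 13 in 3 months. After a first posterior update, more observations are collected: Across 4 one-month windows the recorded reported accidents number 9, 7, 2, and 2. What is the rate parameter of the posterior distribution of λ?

Total count: 29 + 32 + 32 + 14 + 13 = 120.
Total exposure: 6 + 6 + 6 + 5 + 3 = 26 months.
After the first batch: Gamma(21 + 120, 18 + 26) = Gamma(141, 44).
Total count: 9 + 7 + 2 + 2 = 20.
Total exposure: 4 months.
After the second batch: Gamma(141 + 20, 44 + 4) = Gamma(161, 48).

48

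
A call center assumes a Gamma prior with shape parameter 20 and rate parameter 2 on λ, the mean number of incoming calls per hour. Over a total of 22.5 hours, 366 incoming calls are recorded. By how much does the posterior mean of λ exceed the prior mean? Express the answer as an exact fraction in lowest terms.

282/49

Total count 366 over total exposure 22.5 hours.
The Gamma prior is conjugate for the Poisson rate, so λ | data ~ Gamma(20+366, 2+22.5) = Gamma(386, 49/2).
Posterior mean = 386/(49/2) = 772/49; prior mean = 20/2 = 10. Difference = 772/49 − 10 = 282/49.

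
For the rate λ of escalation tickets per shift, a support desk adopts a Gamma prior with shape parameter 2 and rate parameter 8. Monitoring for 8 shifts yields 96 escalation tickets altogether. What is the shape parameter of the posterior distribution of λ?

Total count 96 over total exposure 8 shifts.
Posterior: α' = 2 + 96 = 98, β' = 8 + 8 = 16.

98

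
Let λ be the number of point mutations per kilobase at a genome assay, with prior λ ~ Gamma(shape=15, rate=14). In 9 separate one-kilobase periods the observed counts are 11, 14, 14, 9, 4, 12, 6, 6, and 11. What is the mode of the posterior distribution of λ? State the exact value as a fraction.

101/23

Total count: 11 + 14 + 14 + 9 + 4 + 12 + 6 + 6 + 11 = 87.
Total exposure: 9 kilobases.
The Gamma prior is conjugate for the Poisson rate, so λ | data ~ Gamma(15+87, 14+9) = Gamma(102, 23).
Posterior mode = (α'−1)/β' = 101/23.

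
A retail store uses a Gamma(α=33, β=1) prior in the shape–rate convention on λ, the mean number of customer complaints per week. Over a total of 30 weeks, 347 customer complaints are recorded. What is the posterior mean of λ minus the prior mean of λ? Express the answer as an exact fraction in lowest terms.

Total count 347 over total exposure 30 weeks.
Gamma(α, β) with Poisson data over total exposure Σt gives posterior Gamma(α+Σx, β+Σt) = Gamma(380, 31).
Posterior mean = 380/31 = 380/31; prior mean = 33/1 = 33. Difference = 380/31 − 33 = -643/31.

-643/31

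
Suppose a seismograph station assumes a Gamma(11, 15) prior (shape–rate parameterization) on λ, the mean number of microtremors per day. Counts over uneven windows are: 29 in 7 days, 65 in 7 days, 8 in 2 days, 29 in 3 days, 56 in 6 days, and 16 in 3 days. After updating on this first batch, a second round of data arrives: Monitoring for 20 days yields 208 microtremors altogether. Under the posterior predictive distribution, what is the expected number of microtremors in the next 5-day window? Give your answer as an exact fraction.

2110/63

Total count: 29 + 65 + 8 + 29 + 56 + 16 = 203.
Total exposure: 7 + 7 + 2 + 3 + 6 + 3 = 28 days.
After the first batch: Gamma(11 + 203, 15 + 28) = Gamma(214, 43).
Total count 208 over total exposure 20 days.
After the second batch: Gamma(214 + 208, 43 + 20) = Gamma(422, 63).
Predictive mean over a 5-day window = T·E[λ|data] = 5·422/63 = 2110/63.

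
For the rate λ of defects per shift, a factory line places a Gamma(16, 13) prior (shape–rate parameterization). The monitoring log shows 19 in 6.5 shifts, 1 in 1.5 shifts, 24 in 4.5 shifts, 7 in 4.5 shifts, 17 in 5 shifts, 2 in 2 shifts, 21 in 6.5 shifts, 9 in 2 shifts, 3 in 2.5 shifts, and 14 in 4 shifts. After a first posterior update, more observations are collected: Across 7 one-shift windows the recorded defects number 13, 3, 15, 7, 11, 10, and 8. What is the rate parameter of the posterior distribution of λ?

Total count: 19 + 1 + 24 + 7 + 17 + 2 + 21 + 9 + 3 + 14 = 117.
Total exposure: 6.5 + 1.5 + 4.5 + 4.5 + 5 + 2 + 6.5 + 2 + 2.5 + 4 = 39 shifts.
After the first batch: Gamma(16 + 117, 13 + 39) = Gamma(133, 52).
Total count: 13 + 3 + 15 + 7 + 11 + 10 + 8 = 67.
Total exposure: 7 shifts.
After the second batch: Gamma(133 + 67, 52 + 7) = Gamma(200, 59).

59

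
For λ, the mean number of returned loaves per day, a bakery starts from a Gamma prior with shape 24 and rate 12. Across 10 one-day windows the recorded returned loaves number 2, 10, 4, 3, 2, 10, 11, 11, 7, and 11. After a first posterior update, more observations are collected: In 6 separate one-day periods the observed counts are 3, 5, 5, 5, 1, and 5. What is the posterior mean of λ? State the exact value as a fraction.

17/4

Total count: 2 + 10 + 4 + 3 + 2 + 10 + 11 + 11 + 7 + 11 = 71.
Total exposure: 10 days.
After the first batch: Gamma(24 + 71, 12 + 10) = Gamma(95, 22).
Total count: 3 + 5 + 5 + 5 + 1 + 5 = 24.
Total exposure: 6 days.
After the second batch: Gamma(95 + 24, 22 + 6) = Gamma(119, 28).
Posterior mean = α'/β' = 119/28 = 17/4.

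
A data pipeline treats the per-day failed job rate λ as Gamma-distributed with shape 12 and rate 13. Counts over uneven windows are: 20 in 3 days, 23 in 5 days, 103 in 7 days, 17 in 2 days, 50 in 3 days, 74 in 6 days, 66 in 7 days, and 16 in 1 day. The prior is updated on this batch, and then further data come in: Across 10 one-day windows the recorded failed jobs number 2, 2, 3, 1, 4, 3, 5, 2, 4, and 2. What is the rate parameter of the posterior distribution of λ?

57

Total count: 20 + 23 + 103 + 17 + 50 + 74 + 66 + 16 = 369.
Total exposure: 3 + 5 + 7 + 2 + 3 + 6 + 7 + 1 = 34 days.
After the first batch: Gamma(12 + 369, 13 + 34) = Gamma(381, 47).
Total count: 2 + 2 + 3 + 1 + 4 + 3 + 5 + 2 + 4 + 2 = 28.
Total exposure: 10 days.
After the second batch: Gamma(381 + 28, 47 + 10) = Gamma(409, 57).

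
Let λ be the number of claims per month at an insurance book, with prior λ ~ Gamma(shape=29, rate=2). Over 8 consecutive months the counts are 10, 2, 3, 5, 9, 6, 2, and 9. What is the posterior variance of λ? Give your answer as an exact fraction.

Total count: 10 + 2 + 3 + 5 + 9 + 6 + 2 + 9 = 46.
Total exposure: 8 months.
Posterior: α' = 29 + 46 = 75, β' = 2 + 8 = 10.
Posterior variance = α'/β'² = 75/100 = 3/4.

3/4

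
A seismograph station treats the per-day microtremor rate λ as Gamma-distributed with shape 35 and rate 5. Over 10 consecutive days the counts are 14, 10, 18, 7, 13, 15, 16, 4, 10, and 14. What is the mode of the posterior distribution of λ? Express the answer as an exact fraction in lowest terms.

Total count: 14 + 10 + 18 + 7 + 13 + 15 + 16 + 4 + 10 + 14 = 121.
Total exposure: 10 days.
Gamma(α, β) with Poisson data over total exposure Σt gives posterior Gamma(α+Σx, β+Σt) = Gamma(156, 15).
Posterior mode = (α'−1)/β' = 155/15 = 31/3.

31/3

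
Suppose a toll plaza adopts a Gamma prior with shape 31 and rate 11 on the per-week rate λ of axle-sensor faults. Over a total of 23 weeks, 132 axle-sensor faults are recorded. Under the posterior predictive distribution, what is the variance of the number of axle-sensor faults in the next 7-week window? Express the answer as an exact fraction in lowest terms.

46781/1156

Total count 132 over total exposure 23 weeks.
Conjugate update: add total count to the shape and total exposure to the rate, giving Gamma(163, 34).
The posterior predictive for a window of length T is Negative Binomial with variance T·α'·(β'+T)/β'² = 7·163·41/1156 = 46781/1156.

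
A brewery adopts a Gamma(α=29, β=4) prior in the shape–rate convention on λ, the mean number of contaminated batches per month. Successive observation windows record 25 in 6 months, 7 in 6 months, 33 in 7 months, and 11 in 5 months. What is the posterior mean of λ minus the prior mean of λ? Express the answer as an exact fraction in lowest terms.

-7/2

Total count: 25 + 7 + 33 + 11 = 76.
Total exposure: 6 + 6 + 7 + 5 = 24 months.
By Gamma–Poisson conjugacy, the posterior is Gamma(α + Σx, β + Σt) = Gamma(29 + 76, 4 + 24) = Gamma(105, 28).
Posterior mean = 105/28 = 15/4; prior mean = 29/4 = 29/4. Difference = 15/4 − 29/4 = -7/2.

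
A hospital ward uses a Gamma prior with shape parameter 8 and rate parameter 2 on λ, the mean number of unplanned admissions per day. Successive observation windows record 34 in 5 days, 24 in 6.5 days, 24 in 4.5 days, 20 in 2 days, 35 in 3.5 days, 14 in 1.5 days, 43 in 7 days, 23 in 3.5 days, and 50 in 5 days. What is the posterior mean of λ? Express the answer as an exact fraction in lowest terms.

550/81

Total count: 34 + 24 + 24 + 20 + 35 + 14 + 43 + 23 + 50 = 267.
Total exposure: 5 + 6.5 + 4.5 + 2 + 3.5 + 1.5 + 7 + 3.5 + 5 = 38.5 days.
Posterior: α' = 8 + 267 = 275, β' = 2 + 38.5 = 81/2.
Posterior mean = α'/β' = 275/(81/2) = 550/81.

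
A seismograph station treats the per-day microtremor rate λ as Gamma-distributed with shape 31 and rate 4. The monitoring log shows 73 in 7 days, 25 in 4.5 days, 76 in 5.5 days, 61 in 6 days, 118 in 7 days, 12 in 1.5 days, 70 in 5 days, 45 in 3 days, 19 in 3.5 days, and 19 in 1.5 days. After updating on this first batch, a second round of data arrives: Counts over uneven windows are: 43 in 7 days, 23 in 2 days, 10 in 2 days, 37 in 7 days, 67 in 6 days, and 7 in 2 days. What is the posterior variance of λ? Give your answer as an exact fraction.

Total count: 73 + 25 + 76 + 61 + 118 + 12 + 70 + 45 + 19 + 19 = 518.
Total exposure: 7 + 4.5 + 5.5 + 6 + 7 + 1.5 + 5 + 3 + 3.5 + 1.5 = 44.5 days.
After the first batch: Gamma(31 + 518, 4 + 44.5) = Gamma(549, 97/2).
Total count: 43 + 23 + 10 + 37 + 67 + 7 = 187.
Total exposure: 7 + 2 + 2 + 7 + 6 + 2 = 26 days.
After the second batch: Gamma(549 + 187, 97/2 + 26) = Gamma(736, 149/2).
Posterior variance = α'/β'² = 736/(22201/4) = 2944/22201.

2944/22201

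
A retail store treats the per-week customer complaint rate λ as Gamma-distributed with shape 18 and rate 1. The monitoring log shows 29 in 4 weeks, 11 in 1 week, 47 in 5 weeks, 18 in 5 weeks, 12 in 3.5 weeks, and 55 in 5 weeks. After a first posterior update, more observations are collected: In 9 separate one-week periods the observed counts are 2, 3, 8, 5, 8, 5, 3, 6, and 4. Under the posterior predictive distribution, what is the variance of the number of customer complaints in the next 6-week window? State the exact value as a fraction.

221832/4489

Total count: 29 + 11 + 47 + 18 + 12 + 55 = 172.
Total exposure: 4 + 1 + 5 + 5 + 3.5 + 5 = 23.5 weeks.
After the first batch: Gamma(18 + 172, 1 + 23.5) = Gamma(190, 49/2).
Total count: 2 + 3 + 8 + 5 + 8 + 5 + 3 + 6 + 4 = 44.
Total exposure: 9 weeks.
After the second batch: Gamma(190 + 44, 49/2 + 9) = Gamma(234, 67/2).
The posterior predictive for a window of length T is Negative Binomial with variance T·α'·(β'+T)/β'² = 6·234·(79/2)/(4489/4) = 221832/4489.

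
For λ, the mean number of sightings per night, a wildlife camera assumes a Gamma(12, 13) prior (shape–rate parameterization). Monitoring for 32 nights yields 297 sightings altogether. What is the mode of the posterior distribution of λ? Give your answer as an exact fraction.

Total count 297 over total exposure 32 nights.
Gamma(α, β) with Poisson data over total exposure Σt gives posterior Gamma(α+Σx, β+Σt) = Gamma(309, 45).
Posterior mode = (α'−1)/β' = 308/45.

308/45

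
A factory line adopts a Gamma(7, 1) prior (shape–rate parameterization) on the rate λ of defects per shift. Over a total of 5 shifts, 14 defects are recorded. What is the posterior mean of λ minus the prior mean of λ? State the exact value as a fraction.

-7/2

Total count 14 over total exposure 5 shifts.
By Gamma–Poisson conjugacy, the posterior is Gamma(α + Σx, β + Σt) = Gamma(7 + 14, 1 + 5) = Gamma(21, 6).
Posterior mean = 21/6 = 7/2; prior mean = 7/1 = 7. Difference = 7/2 − 7 = -7/2.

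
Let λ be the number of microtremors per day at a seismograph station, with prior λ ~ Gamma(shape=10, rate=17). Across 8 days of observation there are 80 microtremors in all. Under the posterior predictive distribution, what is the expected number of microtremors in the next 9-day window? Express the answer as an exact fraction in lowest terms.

162/5

Total count 80 over total exposure 8 days.
Gamma(α, β) with Poisson data over total exposure Σt gives posterior Gamma(α+Σx, β+Σt) = Gamma(90, 25).
Predictive mean over a 9-day window = T·E[λ|data] = 9·90/25 = 162/5.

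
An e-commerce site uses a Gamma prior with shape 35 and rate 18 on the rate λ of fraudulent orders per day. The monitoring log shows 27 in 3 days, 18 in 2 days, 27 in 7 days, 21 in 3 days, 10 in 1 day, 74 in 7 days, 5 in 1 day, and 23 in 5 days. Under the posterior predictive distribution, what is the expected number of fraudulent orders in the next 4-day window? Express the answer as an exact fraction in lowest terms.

Total count: 27 + 18 + 27 + 21 + 10 + 74 + 5 + 23 = 205.
Total exposure: 3 + 2 + 7 + 3 + 1 + 7 + 1 + 5 = 29 days.
Gamma(α, β) with Poisson data over total exposure Σt gives posterior Gamma(α+Σx, β+Σt) = Gamma(240, 47).
Predictive mean over a 4-day window = T·E[λ|data] = 4·240/47 = 960/47.

960/47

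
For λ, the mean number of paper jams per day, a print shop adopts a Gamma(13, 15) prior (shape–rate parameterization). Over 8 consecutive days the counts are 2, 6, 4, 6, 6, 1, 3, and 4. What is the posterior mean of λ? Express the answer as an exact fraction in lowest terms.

Total count: 2 + 6 + 4 + 6 + 6 + 1 + 3 + 4 = 32.
Total exposure: 8 days.
Posterior: α' = 13 + 32 = 45, β' = 15 + 8 = 23.
Posterior mean = α'/β' = 45/23.

45/23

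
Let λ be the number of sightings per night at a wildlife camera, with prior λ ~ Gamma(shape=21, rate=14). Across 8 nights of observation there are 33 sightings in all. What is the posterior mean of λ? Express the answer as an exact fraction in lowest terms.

Total count 33 over total exposure 8 nights.
Conjugate update: add total count to the shape and total exposure to the rate, giving Gamma(54, 22).
Posterior mean = α'/β' = 54/22 = 27/11.

27/11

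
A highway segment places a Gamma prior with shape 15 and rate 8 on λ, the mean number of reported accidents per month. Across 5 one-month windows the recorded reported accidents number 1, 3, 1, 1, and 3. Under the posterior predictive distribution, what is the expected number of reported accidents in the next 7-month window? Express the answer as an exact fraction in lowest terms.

168/13

Total count: 1 + 3 + 1 + 1 + 3 = 9.
Total exposure: 5 months.
The Gamma prior is conjugate for the Poisson rate, so λ | data ~ Gamma(15+9, 8+5) = Gamma(24, 13).
Predictive mean over a 7-month window = T·E[λ|data] = 7·24/13 = 168/13.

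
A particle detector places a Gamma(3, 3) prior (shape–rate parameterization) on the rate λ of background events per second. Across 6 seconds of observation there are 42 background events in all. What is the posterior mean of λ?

Total count 42 over total exposure 6 seconds.
The Gamma prior is conjugate for the Poisson rate, so λ | data ~ Gamma(3+42, 3+6) = Gamma(45, 9).
Posterior mean = α'/β' = 45/9 = 5.

5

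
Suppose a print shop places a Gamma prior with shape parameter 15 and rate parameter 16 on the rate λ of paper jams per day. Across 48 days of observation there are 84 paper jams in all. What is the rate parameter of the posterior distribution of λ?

Total count 84 over total exposure 48 days.
By Gamma–Poisson conjugacy, the posterior is Gamma(α + Σx, β + Σt) = Gamma(15 + 84, 16 + 48) = Gamma(99, 64).

64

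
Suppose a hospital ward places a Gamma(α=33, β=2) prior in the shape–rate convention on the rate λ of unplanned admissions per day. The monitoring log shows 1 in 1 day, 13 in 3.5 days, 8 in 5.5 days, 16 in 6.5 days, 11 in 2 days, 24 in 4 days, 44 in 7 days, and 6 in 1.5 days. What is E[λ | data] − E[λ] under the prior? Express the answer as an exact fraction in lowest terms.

-259/22

Total count: 1 + 13 + 8 + 16 + 11 + 24 + 44 + 6 = 123.
Total exposure: 1 + 3.5 + 5.5 + 6.5 + 2 + 4 + 7 + 1.5 = 31 days.
Posterior: α' = 33 + 123 = 156, β' = 2 + 31 = 33.
Posterior mean = 156/33 = 52/11; prior mean = 33/2 = 33/2. Difference = 52/11 − 33/2 = -259/22.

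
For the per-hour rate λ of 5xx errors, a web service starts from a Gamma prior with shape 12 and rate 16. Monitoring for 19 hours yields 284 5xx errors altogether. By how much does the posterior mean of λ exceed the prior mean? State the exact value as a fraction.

Total count 284 over total exposure 19 hours.
Posterior: α' = 12 + 284 = 296, β' = 16 + 19 = 35.
Posterior mean = 296/35 = 296/35; prior mean = 12/16 = 3/4. Difference = 296/35 − 3/4 = 1079/140.

1079/140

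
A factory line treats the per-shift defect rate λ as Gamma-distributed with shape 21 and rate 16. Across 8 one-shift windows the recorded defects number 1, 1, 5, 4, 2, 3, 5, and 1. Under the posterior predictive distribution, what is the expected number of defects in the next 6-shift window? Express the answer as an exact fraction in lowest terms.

Total count: 1 + 1 + 5 + 4 + 2 + 3 + 5 + 1 = 22.
Total exposure: 8 shifts.
Gamma(α, β) with Poisson data over total exposure Σt gives posterior Gamma(α+Σx, β+Σt) = Gamma(43, 24).
Predictive mean over a 6-shift window = T·E[λ|data] = 6·43/24 = 43/4.

43/4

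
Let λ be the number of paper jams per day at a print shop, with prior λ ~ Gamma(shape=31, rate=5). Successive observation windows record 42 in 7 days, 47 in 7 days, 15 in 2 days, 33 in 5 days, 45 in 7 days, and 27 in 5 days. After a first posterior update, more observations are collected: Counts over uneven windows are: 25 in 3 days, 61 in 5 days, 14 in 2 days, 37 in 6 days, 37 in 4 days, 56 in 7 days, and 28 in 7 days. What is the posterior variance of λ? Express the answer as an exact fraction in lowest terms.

83/864

Total count: 42 + 47 + 15 + 33 + 45 + 27 = 209.
Total exposure: 7 + 7 + 2 + 5 + 7 + 5 = 33 days.
After the first batch: Gamma(31 + 209, 5 + 33) = Gamma(240, 38).
Total count: 25 + 61 + 14 + 37 + 37 + 56 + 28 = 258.
Total exposure: 3 + 5 + 2 + 6 + 4 + 7 + 7 = 34 days.
After the second batch: Gamma(240 + 258, 38 + 34) = Gamma(498, 72).
Posterior variance = α'/β'² = 498/5184 = 83/864.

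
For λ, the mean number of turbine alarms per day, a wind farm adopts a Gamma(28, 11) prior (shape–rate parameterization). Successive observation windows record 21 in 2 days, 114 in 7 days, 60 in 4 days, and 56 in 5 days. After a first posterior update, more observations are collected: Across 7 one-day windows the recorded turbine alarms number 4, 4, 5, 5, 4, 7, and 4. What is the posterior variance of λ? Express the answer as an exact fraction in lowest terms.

Total count: 21 + 114 + 60 + 56 = 251.
Total exposure: 2 + 7 + 4 + 5 = 18 days.
After the first batch: Gamma(28 + 251, 11 + 18) = Gamma(279, 29).
Total count: 4 + 4 + 5 + 5 + 4 + 7 + 4 = 33.
Total exposure: 7 days.
After the second batch: Gamma(279 + 33, 29 + 7) = Gamma(312, 36).
Posterior variance = α'/β'² = 312/1296 = 13/54.

13/54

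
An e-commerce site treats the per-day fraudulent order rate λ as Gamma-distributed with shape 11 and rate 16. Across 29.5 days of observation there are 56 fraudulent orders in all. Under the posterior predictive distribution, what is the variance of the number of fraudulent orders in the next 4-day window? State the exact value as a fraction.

53064/8281

Total count 56 over total exposure 29.5 days.
By Gamma–Poisson conjugacy, the posterior is Gamma(α + Σx, β + Σt) = Gamma(11 + 56, 16 + 29.5) = Gamma(67, 91/2).
The posterior predictive for a window of length T is Negative Binomial with variance T·α'·(β'+T)/β'² = 4·67·(99/2)/(8281/4) = 53064/8281.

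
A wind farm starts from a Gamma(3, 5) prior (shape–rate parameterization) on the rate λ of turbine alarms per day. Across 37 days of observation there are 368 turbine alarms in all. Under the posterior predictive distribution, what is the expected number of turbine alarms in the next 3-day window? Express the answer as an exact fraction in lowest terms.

53/2

Total count 368 over total exposure 37 days.
By Gamma–Poisson conjugacy, the posterior is Gamma(α + Σx, β + Σt) = Gamma(3 + 368, 5 + 37) = Gamma(371, 42).
Predictive mean over a 3-day window = T·E[λ|data] = 3·371/42 = 53/2.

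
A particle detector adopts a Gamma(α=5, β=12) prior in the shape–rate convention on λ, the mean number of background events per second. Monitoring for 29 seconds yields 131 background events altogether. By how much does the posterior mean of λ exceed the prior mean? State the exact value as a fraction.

Total count 131 over total exposure 29 seconds.
Gamma(α, β) with Poisson data over total exposure Σt gives posterior Gamma(α+Σx, β+Σt) = Gamma(136, 41).
Posterior mean = 136/41 = 136/41; prior mean = 5/12 = 5/12. Difference = 136/41 − 5/12 = 1427/492.

1427/492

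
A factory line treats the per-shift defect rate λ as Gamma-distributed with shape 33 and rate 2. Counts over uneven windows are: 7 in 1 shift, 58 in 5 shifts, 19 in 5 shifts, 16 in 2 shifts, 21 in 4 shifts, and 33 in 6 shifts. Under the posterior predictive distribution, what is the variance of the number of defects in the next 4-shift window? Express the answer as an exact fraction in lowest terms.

21692/625

Total count: 7 + 58 + 19 + 16 + 21 + 33 = 154.
Total exposure: 1 + 5 + 5 + 2 + 4 + 6 = 23 shifts.
By Gamma–Poisson conjugacy, the posterior is Gamma(α + Σx, β + Σt) = Gamma(33 + 154, 2 + 23) = Gamma(187, 25).
The posterior predictive for a window of length T is Negative Binomial with variance T·α'·(β'+T)/β'² = 4·187·29/625 = 21692/625.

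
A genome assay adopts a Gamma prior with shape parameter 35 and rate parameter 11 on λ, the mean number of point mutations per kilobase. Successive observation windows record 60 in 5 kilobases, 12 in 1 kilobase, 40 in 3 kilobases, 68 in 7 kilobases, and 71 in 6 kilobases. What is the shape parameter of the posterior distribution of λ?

286

Total count: 60 + 12 + 40 + 68 + 71 = 251.
Total exposure: 5 + 1 + 3 + 7 + 6 = 22 kilobases.
By Gamma–Poisson conjugacy, the posterior is Gamma(α + Σx, β + Σt) = Gamma(35 + 251, 11 + 22) = Gamma(286, 33).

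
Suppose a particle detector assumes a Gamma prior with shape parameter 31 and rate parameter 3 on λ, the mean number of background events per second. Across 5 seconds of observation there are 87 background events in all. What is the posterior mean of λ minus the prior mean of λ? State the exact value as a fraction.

Total count 87 over total exposure 5 seconds.
Gamma(α, β) with Poisson data over total exposure Σt gives posterior Gamma(α+Σx, β+Σt) = Gamma(118, 8).
Posterior mean = 118/8 = 59/4; prior mean = 31/3 = 31/3. Difference = 59/4 − 31/3 = 53/12.

53/12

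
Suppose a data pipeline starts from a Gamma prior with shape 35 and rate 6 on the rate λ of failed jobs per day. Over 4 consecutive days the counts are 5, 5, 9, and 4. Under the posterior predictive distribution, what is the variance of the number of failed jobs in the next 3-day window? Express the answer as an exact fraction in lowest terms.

Total count: 5 + 5 + 9 + 4 = 23.
Total exposure: 4 days.
Posterior: α' = 35 + 23 = 58, β' = 6 + 4 = 10.
The posterior predictive for a window of length T is Negative Binomial with variance T·α'·(β'+T)/β'² = 3·58·13/100 = 1131/50.

1131/50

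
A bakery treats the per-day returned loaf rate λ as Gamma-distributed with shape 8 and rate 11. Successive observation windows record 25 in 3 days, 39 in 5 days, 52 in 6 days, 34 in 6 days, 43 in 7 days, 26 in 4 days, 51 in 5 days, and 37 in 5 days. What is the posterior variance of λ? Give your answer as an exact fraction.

315/2704

Total count: 25 + 39 + 52 + 34 + 43 + 26 + 51 + 37 = 307.
Total exposure: 3 + 5 + 6 + 6 + 7 + 4 + 5 + 5 = 41 days.
Posterior: α' = 8 + 307 = 315, β' = 11 + 41 = 52.
Posterior variance = α'/β'² = 315/2704.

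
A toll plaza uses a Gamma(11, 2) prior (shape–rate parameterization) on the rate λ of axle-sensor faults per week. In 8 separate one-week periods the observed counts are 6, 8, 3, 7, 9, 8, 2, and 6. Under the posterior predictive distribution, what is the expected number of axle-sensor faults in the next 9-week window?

54

Total count: 6 + 8 + 3 + 7 + 9 + 8 + 2 + 6 = 49.
Total exposure: 8 weeks.
Conjugate update: add total count to the shape and total exposure to the rate, giving Gamma(60, 10).
Predictive mean over a 9-week window = T·E[λ|data] = 9·60/10 = 54.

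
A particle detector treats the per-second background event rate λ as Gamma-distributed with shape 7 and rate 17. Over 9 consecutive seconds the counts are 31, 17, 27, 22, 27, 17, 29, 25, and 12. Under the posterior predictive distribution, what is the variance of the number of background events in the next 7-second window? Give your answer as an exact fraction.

Total count: 31 + 17 + 27 + 22 + 27 + 17 + 29 + 25 + 12 = 207.
Total exposure: 9 seconds.
Gamma(α, β) with Poisson data over total exposure Σt gives posterior Gamma(α+Σx, β+Σt) = Gamma(214, 26).
The posterior predictive for a window of length T is Negative Binomial with variance T·α'·(β'+T)/β'² = 7·214·33/676 = 24717/338.

24717/338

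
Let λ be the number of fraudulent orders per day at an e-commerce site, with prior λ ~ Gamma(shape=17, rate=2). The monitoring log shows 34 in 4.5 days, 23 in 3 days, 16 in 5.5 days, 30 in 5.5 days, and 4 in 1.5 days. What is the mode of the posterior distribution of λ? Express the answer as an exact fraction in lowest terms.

123/22

Total count: 34 + 23 + 16 + 30 + 4 = 107.
Total exposure: 4.5 + 3 + 5.5 + 5.5 + 1.5 = 20 days.
Gamma(α, β) with Poisson data over total exposure Σt gives posterior Gamma(α+Σx, β+Σt) = Gamma(124, 22).
Posterior mode = (α'−1)/β' = 123/22.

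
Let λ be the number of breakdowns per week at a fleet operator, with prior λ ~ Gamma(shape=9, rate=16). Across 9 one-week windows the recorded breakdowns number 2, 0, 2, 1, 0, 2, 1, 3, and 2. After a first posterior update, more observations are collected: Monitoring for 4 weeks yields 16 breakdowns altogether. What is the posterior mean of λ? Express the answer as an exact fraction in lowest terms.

38/29

Total count: 2 + 0 + 2 + 1 + 0 + 2 + 1 + 3 + 2 = 13.
Total exposure: 9 weeks.
After the first batch: Gamma(9 + 13, 16 + 9) = Gamma(22, 25).
Total count 16 over total exposure 4 weeks.
After the second batch: Gamma(22 + 16, 25 + 4) = Gamma(38, 29).
Posterior mean = α'/β' = 38/29.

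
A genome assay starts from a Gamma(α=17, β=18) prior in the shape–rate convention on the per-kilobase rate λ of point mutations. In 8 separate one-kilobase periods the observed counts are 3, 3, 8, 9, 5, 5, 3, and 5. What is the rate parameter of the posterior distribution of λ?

26

Total count: 3 + 3 + 8 + 9 + 5 + 5 + 3 + 5 = 41.
Total exposure: 8 kilobases.
By Gamma–Poisson conjugacy, the posterior is Gamma(α + Σx, β + Σt) = Gamma(17 + 41, 18 + 8) = Gamma(58, 26).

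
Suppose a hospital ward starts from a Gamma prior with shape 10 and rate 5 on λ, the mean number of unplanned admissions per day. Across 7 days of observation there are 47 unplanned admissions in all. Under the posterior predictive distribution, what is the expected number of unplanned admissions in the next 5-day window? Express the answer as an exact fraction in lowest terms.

95/4

Total count 47 over total exposure 7 days.
Conjugate update: add total count to the shape and total exposure to the rate, giving Gamma(57, 12).
Predictive mean over a 5-day window = T·E[λ|data] = 5·57/12 = 95/4.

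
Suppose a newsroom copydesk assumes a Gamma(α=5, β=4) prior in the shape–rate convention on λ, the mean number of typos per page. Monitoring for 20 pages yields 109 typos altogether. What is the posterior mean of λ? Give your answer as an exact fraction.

Total count 109 over total exposure 20 pages.
The Gamma prior is conjugate for the Poisson rate, so λ | data ~ Gamma(5+109, 4+20) = Gamma(114, 24).
Posterior mean = α'/β' = 114/24 = 19/4.

19/4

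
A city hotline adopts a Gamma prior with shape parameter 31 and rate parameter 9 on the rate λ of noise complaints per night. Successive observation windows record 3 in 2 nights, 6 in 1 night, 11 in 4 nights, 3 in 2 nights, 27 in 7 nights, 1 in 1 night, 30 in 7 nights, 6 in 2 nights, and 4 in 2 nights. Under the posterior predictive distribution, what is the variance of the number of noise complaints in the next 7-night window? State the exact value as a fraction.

Total count: 3 + 6 + 11 + 3 + 27 + 1 + 30 + 6 + 4 = 91.
Total exposure: 2 + 1 + 4 + 2 + 7 + 1 + 7 + 2 + 2 = 28 nights.
Posterior: α' = 31 + 91 = 122, β' = 9 + 28 = 37.
The posterior predictive for a window of length T is Negative Binomial with variance T·α'·(β'+T)/β'² = 7·122·44/1369 = 37576/1369.

37576/1369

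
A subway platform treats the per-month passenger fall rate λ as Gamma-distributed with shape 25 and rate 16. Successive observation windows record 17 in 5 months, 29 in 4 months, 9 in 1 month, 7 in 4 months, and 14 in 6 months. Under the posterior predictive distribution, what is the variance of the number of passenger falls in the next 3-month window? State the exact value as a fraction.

1313/144

Total count: 17 + 29 + 9 + 7 + 14 = 76.
Total exposure: 5 + 4 + 1 + 4 + 6 = 20 months.
Gamma(α, β) with Poisson data over total exposure Σt gives posterior Gamma(α+Σx, β+Σt) = Gamma(101, 36).
The posterior predictive for a window of length T is Negative Binomial with variance T·α'·(β'+T)/β'² = 3·101·39/1296 = 1313/144.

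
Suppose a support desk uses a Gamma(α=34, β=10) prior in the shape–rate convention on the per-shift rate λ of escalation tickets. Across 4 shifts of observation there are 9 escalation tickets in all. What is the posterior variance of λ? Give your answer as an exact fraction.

Total count 9 over total exposure 4 shifts.
Gamma(α, β) with Poisson data over total exposure Σt gives posterior Gamma(α+Σx, β+Σt) = Gamma(43, 14).
Posterior variance = α'/β'² = 43/196.

43/196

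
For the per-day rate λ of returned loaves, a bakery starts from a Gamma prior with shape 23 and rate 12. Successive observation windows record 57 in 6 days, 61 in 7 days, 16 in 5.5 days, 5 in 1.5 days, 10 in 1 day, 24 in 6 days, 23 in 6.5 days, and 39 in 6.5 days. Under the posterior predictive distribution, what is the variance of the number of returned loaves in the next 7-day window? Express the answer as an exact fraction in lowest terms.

Total count: 57 + 61 + 16 + 5 + 10 + 24 + 23 + 39 = 235.
Total exposure: 6 + 7 + 5.5 + 1.5 + 1 + 6 + 6.5 + 6.5 = 40 days.
By Gamma–Poisson conjugacy, the posterior is Gamma(α + Σx, β + Σt) = Gamma(23 + 235, 12 + 40) = Gamma(258, 52).
The posterior predictive for a window of length T is Negative Binomial with variance T·α'·(β'+T)/β'² = 7·258·59/2704 = 53277/1352.

53277/1352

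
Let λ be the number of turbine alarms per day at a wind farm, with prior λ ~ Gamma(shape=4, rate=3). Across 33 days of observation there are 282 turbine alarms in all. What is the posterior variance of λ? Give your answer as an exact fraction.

Total count 282 over total exposure 33 days.
The Gamma prior is conjugate for the Poisson rate, so λ | data ~ Gamma(4+282, 3+33) = Gamma(286, 36).
Posterior variance = α'/β'² = 286/1296 = 143/648.

143/648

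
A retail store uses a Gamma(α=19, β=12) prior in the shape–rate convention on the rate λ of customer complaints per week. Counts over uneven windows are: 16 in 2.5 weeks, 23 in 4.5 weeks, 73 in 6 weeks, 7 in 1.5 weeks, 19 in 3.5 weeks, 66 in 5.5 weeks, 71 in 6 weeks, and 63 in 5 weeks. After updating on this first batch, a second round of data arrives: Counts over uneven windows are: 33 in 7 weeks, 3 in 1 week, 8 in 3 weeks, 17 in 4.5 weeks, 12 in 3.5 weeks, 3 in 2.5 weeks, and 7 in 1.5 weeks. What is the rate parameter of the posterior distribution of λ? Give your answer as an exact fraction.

139/2

Total count: 16 + 23 + 73 + 7 + 19 + 66 + 71 + 63 = 338.
Total exposure: 2.5 + 4.5 + 6 + 1.5 + 3.5 + 5.5 + 6 + 5 = 34.5 weeks.
After the first batch: Gamma(19 + 338, 12 + 34.5) = Gamma(357, 93/2).
Total count: 33 + 3 + 8 + 17 + 12 + 3 + 7 = 83.
Total exposure: 7 + 1 + 3 + 4.5 + 3.5 + 2.5 + 1.5 = 23 weeks.
After the second batch: Gamma(357 + 83, 93/2 + 23) = Gamma(440, 139/2).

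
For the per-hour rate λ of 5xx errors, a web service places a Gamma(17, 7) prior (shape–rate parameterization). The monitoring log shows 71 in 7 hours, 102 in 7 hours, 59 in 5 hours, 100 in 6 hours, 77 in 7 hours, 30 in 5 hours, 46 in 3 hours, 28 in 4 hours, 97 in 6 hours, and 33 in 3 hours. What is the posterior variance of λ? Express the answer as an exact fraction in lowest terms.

11/60

Total count: 71 + 102 + 59 + 100 + 77 + 30 + 46 + 28 + 97 + 33 = 643.
Total exposure: 7 + 7 + 5 + 6 + 7 + 5 + 3 + 4 + 6 + 3 = 53 hours.
Conjugate update: add total count to the shape and total exposure to the rate, giving Gamma(660, 60).
Posterior variance = α'/β'² = 660/3600 = 11/60.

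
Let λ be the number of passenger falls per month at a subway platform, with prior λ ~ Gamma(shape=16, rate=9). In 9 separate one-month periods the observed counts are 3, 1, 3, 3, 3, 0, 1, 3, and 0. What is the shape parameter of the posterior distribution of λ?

Total count: 3 + 1 + 3 + 3 + 3 + 0 + 1 + 3 + 0 = 17.
Total exposure: 9 months.
Posterior: α' = 16 + 17 = 33, β' = 9 + 9 = 18.

33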